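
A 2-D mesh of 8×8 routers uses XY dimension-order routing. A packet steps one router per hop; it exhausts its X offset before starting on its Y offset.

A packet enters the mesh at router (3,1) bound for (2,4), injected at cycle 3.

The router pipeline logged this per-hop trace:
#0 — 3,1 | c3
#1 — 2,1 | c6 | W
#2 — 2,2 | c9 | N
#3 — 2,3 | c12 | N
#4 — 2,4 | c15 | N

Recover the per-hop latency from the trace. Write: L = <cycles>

L = 3

cyc[1] − cyc[0] = 6 − 3 = 3.
Each hop adds L, hence L = 3.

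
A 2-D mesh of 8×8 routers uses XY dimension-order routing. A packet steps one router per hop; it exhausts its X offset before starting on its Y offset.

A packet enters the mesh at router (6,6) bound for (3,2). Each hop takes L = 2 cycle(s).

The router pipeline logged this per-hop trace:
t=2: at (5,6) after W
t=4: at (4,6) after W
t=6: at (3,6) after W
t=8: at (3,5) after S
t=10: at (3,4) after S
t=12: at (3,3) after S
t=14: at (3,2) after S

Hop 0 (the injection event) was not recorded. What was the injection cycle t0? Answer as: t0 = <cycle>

The first recorded entry is hop 1 at cycle 2.
Therefore t0 = 2 − L = 0.

t0 = 0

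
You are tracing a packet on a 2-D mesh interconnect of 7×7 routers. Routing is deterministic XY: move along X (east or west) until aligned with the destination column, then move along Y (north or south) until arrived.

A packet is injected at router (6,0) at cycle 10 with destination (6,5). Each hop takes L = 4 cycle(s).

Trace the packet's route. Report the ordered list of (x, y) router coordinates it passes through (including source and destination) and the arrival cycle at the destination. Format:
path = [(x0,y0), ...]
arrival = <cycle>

hop 0: (6,0) @ cyc 10
hop 1: (6,1) @ cyc 14  [N]
hop 2: (6,2) @ cyc 18  [N]
hop 3: (6,3) @ cyc 22  [N]
hop 4: (6,4) @ cyc 26  [N]
hop 5: (6,5) @ cyc 30  [N]

path = [(6,0), (6,1), (6,2), (6,3), (6,4), (6,5)]
arrival = 30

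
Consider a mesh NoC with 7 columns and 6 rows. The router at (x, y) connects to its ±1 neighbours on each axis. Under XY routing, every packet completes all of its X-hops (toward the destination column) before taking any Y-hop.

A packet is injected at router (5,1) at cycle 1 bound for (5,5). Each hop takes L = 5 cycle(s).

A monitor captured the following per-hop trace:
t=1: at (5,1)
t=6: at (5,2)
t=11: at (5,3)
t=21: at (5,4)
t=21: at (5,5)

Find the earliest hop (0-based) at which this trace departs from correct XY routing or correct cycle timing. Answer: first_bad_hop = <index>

  1: Δx=+0 Δy=+1 Δt=5 [ok]
  2: Δx=+0 Δy=+1 Δt=5 [ok]
  3: Δx=+0 Δy=+1 Δt=10 [BAD: Δcyc=10≠L]

first_bad_hop = 3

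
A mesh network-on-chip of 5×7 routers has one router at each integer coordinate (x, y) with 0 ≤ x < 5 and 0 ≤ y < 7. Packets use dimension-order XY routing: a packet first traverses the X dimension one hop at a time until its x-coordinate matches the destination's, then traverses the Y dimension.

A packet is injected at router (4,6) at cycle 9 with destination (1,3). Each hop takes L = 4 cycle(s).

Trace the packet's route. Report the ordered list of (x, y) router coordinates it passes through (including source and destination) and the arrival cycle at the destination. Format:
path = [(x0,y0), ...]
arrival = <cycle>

hop 0: (4,6) @ cyc 9
hop 1: (3,6) @ cyc 13  [W]
hop 2: (2,6) @ cyc 17  [W]
hop 3: (1,6) @ cyc 21  [W]
hop 4: (1,5) @ cyc 25  [S]
hop 5: (1,4) @ cyc 29  [S]
hop 6: (1,3) @ cyc 33  [S]

path = [(4,6), (3,6), (2,6), (1,6), (1,5), (1,4), (1,3)]
arrival = 33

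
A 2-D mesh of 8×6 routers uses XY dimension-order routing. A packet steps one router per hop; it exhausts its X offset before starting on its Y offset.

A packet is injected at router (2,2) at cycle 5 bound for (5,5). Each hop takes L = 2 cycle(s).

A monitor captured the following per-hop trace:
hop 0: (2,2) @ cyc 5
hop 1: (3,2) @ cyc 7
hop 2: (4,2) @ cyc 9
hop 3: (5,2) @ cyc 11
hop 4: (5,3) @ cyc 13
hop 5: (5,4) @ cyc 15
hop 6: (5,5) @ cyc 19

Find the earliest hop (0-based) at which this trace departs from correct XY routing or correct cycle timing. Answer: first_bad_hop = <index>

hop 1: step (+1,+0), +2 cyc — ok
hop 2: step (+1,+0), +2 cyc — ok
hop 3: step (+1,+0), +2 cyc — ok
hop 4: step (+0,+1), +2 cyc — ok
hop 5: step (+0,+1), +2 cyc — ok
hop 6: step (+0,+1), +4 cyc — BAD: Δcyc=4≠L

first_bad_hop = 6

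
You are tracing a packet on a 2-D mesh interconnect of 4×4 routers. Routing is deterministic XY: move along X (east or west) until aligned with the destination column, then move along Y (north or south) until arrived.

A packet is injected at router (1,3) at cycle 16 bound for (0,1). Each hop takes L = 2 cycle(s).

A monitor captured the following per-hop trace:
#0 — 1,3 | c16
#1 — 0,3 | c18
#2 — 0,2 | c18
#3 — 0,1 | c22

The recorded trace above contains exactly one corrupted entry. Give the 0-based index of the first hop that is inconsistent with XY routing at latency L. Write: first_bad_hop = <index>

hop 1: step (-1,+0), +2 cyc — ok
hop 2: step (+0,-1), +0 cyc — BAD: Δcyc=0≠L

first_bad_hop = 2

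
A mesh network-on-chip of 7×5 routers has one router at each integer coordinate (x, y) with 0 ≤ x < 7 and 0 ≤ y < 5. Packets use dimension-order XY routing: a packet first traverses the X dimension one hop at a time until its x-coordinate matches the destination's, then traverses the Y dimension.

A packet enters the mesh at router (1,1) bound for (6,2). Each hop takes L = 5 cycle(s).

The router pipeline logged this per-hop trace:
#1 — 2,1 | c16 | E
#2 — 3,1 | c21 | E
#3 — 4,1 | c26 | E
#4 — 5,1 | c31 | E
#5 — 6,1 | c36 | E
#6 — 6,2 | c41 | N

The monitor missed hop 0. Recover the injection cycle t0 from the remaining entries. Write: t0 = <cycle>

cyc[1] = 16 and cyc[k] = t0 + k·L for every k.
Therefore t0 = 16 − L = 11.

t0 = 11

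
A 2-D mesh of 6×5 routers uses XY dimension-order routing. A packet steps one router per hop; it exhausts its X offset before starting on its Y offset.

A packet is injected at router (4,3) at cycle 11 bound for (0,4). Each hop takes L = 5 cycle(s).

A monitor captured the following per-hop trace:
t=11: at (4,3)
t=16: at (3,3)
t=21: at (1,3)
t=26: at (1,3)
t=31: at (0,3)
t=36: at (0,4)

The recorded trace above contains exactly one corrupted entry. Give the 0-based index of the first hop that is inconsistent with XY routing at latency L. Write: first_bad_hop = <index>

first_bad_hop = 2

  1: Δx=-1 Δy=+0 Δt=5 [ok]
  2: Δx=-2 Δy=+0 Δt=5 [BAD: non-unit step]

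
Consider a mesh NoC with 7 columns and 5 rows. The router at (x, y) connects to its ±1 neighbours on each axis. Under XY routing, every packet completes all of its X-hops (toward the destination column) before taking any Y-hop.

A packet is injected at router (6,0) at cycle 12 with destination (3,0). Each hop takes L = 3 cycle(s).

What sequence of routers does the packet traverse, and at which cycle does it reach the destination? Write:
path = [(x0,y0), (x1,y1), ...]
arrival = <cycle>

path = [(6,0), (5,0), (4,0), (3,0)]
arrival = 21

hop 0: (6,0) @ cyc 12
hop 1: (5,0) @ cyc 15  [W]
hop 2: (4,0) @ cyc 18  [W]
hop 3: (3,0) @ cyc 21  [W]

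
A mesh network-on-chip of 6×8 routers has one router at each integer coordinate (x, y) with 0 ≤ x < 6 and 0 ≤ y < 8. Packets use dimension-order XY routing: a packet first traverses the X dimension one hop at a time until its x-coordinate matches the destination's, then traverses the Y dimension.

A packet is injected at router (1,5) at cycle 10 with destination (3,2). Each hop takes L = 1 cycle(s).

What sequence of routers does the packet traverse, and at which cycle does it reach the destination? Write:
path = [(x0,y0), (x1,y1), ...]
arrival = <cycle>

path = [(1,5), (2,5), (3,5), (3,4), (3,3), (3,2)]
arrival = 15

#0 — 1,5 | c10
#1 — 2,5 | c11 | E
#2 — 3,5 | c12 | E
#3 — 3,4 | c13 | S
#4 — 3,3 | c14 | S
#5 — 3,2 | c15 | S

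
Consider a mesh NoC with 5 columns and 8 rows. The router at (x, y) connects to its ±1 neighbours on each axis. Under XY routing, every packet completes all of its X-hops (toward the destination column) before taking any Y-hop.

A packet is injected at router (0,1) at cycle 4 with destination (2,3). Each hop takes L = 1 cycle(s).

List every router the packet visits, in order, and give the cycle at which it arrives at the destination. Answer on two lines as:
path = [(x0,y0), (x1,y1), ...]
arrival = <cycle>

  0. router=(0,1) cycle=4 (inject)
  1. router=(1,1) cycle=5 dir=E
  2. router=(2,1) cycle=6 dir=E
  3. router=(2,2) cycle=7 dir=N
  4. router=(2,3) cycle=8 dir=N

path = [(0,1), (1,1), (2,1), (2,2), (2,3)]
arrival = 8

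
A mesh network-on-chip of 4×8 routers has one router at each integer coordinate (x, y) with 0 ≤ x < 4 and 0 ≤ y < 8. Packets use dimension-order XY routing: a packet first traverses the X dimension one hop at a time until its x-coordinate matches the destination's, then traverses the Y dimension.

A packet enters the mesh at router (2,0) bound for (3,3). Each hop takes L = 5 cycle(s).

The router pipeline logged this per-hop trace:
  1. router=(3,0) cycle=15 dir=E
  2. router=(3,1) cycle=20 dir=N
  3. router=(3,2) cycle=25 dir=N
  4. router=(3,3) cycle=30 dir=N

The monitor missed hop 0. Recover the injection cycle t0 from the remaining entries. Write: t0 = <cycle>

t0 = 10

Hop 1 reached at cycle 15; hop k is at t0 + k·L.
t0 = cyc[1] − L = 15 − 5 = 10.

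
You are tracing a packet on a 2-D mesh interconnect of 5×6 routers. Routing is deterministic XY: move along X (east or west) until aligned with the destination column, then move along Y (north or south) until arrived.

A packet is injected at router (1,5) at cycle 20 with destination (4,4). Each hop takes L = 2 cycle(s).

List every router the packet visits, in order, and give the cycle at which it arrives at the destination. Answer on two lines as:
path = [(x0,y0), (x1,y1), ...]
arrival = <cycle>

path = [(1,5), (2,5), (3,5), (4,5), (4,4)]
arrival = 28

src (1,5)  cyc=20
E→(2,5)  cyc=22
E→(3,5)  cyc=24
E→(4,5)  cyc=26
S→(4,4)  cyc=28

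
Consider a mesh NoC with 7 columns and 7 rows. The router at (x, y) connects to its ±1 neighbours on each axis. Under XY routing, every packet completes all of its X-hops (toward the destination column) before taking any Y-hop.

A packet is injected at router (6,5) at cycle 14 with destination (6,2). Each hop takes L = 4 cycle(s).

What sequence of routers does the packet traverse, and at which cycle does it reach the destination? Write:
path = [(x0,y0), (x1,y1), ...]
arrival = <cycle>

t=14: at (6,5)
t=18: at (6,4) after S
t=22: at (6,3) after S
t=26: at (6,2) after S

path = [(6,5), (6,4), (6,3), (6,2)]
arrival = 26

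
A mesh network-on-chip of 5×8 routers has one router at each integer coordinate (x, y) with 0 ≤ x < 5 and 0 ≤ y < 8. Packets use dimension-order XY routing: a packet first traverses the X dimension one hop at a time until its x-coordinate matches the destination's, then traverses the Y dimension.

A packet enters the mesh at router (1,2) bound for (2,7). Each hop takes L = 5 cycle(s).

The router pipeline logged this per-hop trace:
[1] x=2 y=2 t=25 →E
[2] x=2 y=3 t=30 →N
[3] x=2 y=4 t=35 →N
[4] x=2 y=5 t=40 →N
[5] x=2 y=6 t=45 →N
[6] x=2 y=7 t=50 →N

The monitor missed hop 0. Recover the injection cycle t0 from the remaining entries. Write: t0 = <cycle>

Hop 1 reached at cycle 25; hop k is at t0 + k·L.
So t0 = 25 − 1·5 = 20.

t0 = 20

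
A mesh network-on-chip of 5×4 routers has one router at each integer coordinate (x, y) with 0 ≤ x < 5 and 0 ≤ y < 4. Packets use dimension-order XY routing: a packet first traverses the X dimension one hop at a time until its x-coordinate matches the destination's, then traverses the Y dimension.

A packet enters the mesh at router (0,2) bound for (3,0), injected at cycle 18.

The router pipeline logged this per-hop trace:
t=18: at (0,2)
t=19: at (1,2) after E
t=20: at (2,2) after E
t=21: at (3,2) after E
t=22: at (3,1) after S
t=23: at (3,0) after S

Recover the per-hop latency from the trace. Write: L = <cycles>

From hop 0 (18) to hop 1 (19): +1 cycles.
Each hop adds L, hence L = 1.

L = 1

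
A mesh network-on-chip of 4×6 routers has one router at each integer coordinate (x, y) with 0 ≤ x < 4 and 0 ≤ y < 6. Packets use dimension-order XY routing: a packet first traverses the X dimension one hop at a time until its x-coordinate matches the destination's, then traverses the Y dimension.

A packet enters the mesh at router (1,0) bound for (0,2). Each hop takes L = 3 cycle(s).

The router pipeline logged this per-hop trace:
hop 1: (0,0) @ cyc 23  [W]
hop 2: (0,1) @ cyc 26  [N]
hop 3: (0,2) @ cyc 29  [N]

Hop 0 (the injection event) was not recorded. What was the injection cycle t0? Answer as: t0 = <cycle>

t0 = 20

Hop 1 reached at cycle 23; hop k is at t0 + k·L.
So t0 = 23 − 1·3 = 20.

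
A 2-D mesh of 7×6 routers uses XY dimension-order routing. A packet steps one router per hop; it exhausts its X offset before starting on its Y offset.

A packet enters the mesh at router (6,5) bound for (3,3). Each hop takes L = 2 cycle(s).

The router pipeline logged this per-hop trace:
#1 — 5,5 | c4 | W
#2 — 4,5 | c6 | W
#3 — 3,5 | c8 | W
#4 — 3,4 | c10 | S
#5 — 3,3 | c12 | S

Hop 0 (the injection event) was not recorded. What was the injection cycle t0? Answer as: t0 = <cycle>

t0 = 2

Hop 1 reached at cycle 4; hop k is at t0 + k·L.
Subtract one hop: t0 = 4 − 2 = 2.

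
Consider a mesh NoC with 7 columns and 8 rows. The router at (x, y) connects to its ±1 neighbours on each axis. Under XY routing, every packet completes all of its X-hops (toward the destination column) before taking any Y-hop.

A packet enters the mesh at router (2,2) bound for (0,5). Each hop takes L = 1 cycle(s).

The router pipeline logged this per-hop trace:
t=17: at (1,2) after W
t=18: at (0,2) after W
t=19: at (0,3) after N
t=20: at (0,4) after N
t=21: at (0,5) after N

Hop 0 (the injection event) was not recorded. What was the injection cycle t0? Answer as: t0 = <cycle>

t0 = 16

cyc[1] = 17 and cyc[k] = t0 + k·L for every k.
Therefore t0 = 17 − L = 16.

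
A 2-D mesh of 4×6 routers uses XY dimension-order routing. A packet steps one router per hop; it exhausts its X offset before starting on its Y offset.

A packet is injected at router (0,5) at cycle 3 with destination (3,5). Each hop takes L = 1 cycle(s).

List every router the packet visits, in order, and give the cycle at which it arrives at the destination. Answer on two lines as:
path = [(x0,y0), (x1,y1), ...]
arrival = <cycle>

path = [(0,5), (1,5), (2,5), (3,5)]
arrival = 6

[0] x=0 y=5 t=3
[1] x=1 y=5 t=4 →E
[2] x=2 y=5 t=5 →E
[3] x=3 y=5 t=6 →E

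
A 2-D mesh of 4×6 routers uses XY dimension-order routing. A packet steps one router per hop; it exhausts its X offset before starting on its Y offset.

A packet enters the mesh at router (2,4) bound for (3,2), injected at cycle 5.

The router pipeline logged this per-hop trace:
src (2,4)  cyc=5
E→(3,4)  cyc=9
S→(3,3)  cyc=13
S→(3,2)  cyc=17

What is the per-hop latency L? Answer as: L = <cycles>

cyc[1] − cyc[0] = 9 − 5 = 4.
Per-hop latency L = Δcyc = 4.

L = 4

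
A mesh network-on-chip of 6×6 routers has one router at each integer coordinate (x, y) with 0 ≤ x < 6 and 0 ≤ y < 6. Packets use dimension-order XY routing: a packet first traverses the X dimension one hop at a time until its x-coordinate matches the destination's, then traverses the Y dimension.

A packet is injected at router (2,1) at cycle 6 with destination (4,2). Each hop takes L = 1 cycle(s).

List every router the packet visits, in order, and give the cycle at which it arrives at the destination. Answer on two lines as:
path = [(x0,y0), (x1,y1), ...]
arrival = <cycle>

src (2,1)  cyc=6
E→(3,1)  cyc=7
E→(4,1)  cyc=8
N→(4,2)  cyc=9

path = [(2,1), (3,1), (4,1), (4,2)]
arrival = 9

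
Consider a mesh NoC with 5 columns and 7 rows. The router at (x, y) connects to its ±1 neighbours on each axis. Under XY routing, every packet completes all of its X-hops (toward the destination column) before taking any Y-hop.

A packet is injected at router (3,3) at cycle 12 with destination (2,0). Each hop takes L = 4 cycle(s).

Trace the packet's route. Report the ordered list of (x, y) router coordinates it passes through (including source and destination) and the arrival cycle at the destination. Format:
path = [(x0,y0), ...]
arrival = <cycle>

hop 0: (3,3) @ cyc 12
hop 1: (2,3) @ cyc 16  [W]
hop 2: (2,2) @ cyc 20  [S]
hop 3: (2,1) @ cyc 24  [S]
hop 4: (2,0) @ cyc 28  [S]

path = [(3,3), (2,3), (2,2), (2,1), (2,0)]
arrival = 28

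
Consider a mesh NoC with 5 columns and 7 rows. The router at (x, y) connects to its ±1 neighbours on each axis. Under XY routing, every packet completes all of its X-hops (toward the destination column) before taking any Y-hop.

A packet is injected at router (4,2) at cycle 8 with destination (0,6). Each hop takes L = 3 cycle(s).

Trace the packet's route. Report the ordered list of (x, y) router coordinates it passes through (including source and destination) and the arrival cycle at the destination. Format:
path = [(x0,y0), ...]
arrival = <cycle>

path = [(4,2), (3,2), (2,2), (1,2), (0,2), (0,3), (0,4), (0,5), (0,6)]
arrival = 32

#0 — 4,2 | c8
#1 — 3,2 | c11 | W
#2 — 2,2 | c14 | W
#3 — 1,2 | c17 | W
#4 — 0,2 | c20 | W
#5 — 0,3 | c23 | N
#6 — 0,4 | c26 | N
#7 — 0,5 | c29 | N
#8 — 0,6 | c32 | N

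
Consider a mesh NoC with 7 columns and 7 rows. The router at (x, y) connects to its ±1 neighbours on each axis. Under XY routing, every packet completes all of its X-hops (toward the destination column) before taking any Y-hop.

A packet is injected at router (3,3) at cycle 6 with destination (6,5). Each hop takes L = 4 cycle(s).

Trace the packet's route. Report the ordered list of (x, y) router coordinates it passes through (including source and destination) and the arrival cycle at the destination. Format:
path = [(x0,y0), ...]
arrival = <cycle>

hop 0: (3,3) @ cyc 6
hop 1: (4,3) @ cyc 10  [E]
hop 2: (5,3) @ cyc 14  [E]
hop 3: (6,3) @ cyc 18  [E]
hop 4: (6,4) @ cyc 22  [N]
hop 5: (6,5) @ cyc 26  [N]

path = [(3,3), (4,3), (5,3), (6,3), (6,4), (6,5)]
arrival = 26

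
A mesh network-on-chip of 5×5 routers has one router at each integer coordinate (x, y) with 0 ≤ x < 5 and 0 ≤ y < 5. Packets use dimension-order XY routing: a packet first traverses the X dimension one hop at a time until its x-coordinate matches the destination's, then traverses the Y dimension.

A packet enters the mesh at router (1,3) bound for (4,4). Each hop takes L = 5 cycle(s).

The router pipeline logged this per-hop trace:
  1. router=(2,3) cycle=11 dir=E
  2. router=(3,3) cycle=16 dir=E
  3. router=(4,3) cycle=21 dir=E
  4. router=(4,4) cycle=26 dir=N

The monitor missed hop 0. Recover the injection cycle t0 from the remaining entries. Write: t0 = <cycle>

t0 = 6

At hop 1 the cycle is 11; in general cyc_k = t0 + kL.
So t0 = 11 − 1·5 = 6.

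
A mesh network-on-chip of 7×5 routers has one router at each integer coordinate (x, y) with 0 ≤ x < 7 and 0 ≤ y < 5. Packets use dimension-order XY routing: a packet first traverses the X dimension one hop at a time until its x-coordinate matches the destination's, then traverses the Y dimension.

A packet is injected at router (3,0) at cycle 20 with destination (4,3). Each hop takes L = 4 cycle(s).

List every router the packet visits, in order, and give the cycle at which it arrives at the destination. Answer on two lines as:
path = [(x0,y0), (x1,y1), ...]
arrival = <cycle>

path = [(3,0), (4,0), (4,1), (4,2), (4,3)]
arrival = 36

[0] x=3 y=0 t=20
[1] x=4 y=0 t=24 →E
[2] x=4 y=1 t=28 →N
[3] x=4 y=2 t=32 →N
[4] x=4 y=3 t=36 →N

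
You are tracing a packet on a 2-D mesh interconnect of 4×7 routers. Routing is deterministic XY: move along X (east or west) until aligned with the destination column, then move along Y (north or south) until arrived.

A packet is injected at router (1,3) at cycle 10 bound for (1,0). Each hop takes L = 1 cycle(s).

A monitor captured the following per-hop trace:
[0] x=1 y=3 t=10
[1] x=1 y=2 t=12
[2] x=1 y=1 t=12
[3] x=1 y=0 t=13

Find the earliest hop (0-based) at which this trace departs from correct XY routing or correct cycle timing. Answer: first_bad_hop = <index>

[1] (+0,-1) / 2c ⇒ BAD: Δcyc=2≠L

first_bad_hop = 1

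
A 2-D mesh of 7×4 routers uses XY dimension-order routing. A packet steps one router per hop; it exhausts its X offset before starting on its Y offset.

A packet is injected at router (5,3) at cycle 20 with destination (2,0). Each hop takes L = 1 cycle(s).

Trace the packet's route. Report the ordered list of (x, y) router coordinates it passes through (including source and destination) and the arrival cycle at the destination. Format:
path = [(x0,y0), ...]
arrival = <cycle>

[0] x=5 y=3 t=20
[1] x=4 y=3 t=21 →W
[2] x=3 y=3 t=22 →W
[3] x=2 y=3 t=23 →W
[4] x=2 y=2 t=24 →S
[5] x=2 y=1 t=25 →S
[6] x=2 y=0 t=26 →S

path = [(5,3), (4,3), (3,3), (2,3), (2,2), (2,1), (2,0)]
arrival = 26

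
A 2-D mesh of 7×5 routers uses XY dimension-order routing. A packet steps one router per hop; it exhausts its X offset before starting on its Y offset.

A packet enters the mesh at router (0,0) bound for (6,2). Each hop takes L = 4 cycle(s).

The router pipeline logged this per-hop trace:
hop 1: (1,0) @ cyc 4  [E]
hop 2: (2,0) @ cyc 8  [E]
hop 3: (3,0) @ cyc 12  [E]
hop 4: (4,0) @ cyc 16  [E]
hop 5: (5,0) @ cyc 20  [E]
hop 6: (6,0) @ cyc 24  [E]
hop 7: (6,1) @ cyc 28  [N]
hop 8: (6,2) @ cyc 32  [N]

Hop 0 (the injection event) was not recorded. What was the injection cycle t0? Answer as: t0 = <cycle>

t0 = 0

At hop 1 the cycle is 4; in general cyc_k = t0 + kL.
Therefore t0 = 4 − L = 0.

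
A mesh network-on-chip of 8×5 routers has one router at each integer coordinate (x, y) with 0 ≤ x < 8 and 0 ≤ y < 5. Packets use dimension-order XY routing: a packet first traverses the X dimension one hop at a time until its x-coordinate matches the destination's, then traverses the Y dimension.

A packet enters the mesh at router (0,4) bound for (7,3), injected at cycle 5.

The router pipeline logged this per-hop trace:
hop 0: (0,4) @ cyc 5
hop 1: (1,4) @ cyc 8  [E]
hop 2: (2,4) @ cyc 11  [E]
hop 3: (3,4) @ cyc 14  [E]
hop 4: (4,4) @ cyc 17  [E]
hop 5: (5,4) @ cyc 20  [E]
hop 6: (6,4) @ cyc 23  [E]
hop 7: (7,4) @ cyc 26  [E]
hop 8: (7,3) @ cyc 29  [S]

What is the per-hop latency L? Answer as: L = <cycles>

cyc[1] − cyc[0] = 8 − 5 = 3.
Per-hop latency L = Δcyc = 3.

L = 3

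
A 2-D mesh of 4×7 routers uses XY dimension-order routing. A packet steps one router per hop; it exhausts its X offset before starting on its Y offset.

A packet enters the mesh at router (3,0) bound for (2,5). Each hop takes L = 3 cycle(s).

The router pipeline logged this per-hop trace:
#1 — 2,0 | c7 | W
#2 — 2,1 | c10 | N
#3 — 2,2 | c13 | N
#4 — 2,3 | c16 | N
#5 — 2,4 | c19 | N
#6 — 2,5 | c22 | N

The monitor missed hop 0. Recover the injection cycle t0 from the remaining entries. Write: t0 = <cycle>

cyc[1] = 7 and cyc[k] = t0 + k·L for every k.
Subtract one hop: t0 = 7 − 3 = 4.

t0 = 4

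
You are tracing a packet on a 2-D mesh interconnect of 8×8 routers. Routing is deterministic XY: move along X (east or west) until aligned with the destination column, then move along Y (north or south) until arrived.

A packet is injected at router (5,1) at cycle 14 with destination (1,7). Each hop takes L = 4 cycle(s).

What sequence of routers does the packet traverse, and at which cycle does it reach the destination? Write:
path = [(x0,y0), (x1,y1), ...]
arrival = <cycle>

path = [(5,1), (4,1), (3,1), (2,1), (1,1), (1,2), (1,3), (1,4), (1,5), (1,6), (1,7)]
arrival = 54

t=14: at (5,1)
t=18: at (4,1) after W
t=22: at (3,1) after W
t=26: at (2,1) after W
t=30: at (1,1) after W
t=34: at (1,2) after N
t=38: at (1,3) after N
t=42: at (1,4) after N
t=46: at (1,5) after N
t=50: at (1,6) after N
t=54: at (1,7) after N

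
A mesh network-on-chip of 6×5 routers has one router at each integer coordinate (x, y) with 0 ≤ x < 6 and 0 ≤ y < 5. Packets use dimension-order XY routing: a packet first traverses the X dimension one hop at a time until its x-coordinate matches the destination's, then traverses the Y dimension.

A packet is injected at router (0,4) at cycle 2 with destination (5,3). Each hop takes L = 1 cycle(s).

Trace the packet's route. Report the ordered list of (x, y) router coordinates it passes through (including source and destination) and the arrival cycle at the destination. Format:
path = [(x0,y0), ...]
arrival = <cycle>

t=2: at (0,4)
t=3: at (1,4) after E
t=4: at (2,4) after E
t=5: at (3,4) after E
t=6: at (4,4) after E
t=7: at (5,4) after E
t=8: at (5,3) after S

path = [(0,4), (1,4), (2,4), (3,4), (4,4), (5,4), (5,3)]
arrival = 8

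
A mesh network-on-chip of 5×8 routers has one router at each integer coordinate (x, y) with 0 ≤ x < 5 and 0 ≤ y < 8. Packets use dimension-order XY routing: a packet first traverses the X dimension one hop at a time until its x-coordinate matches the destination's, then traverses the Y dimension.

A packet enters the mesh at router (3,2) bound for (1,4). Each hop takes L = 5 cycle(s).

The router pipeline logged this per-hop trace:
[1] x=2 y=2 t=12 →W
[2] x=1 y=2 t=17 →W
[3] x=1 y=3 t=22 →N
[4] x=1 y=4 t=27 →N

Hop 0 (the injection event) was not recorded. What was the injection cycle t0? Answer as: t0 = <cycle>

t0 = 7

cyc[1] = 12 and cyc[k] = t0 + k·L for every k.
Therefore t0 = 12 − L = 7.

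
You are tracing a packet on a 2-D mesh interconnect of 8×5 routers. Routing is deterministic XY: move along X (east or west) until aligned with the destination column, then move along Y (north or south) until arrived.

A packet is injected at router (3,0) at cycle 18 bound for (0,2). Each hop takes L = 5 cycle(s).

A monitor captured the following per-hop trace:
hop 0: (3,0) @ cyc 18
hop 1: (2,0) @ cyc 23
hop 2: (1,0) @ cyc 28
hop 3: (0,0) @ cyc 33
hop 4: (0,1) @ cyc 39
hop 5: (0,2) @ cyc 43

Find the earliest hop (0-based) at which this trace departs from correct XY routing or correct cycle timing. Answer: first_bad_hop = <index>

first_bad_hop = 4

[1] (-1,+0) / 5c ⇒ ok
[2] (-1,+0) / 5c ⇒ ok
[3] (-1,+0) / 5c ⇒ ok
[4] (+0,+1) / 6c ⇒ BAD: Δcyc=6≠L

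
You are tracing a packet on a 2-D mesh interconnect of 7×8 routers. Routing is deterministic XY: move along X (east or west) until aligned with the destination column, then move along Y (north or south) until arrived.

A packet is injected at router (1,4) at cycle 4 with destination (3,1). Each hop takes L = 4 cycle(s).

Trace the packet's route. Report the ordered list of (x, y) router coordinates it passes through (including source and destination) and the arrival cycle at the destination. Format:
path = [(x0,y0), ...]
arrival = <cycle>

t=4: at (1,4)
t=8: at (2,4) after E
t=12: at (3,4) after E
t=16: at (3,3) after S
t=20: at (3,2) after S
t=24: at (3,1) after S

path = [(1,4), (2,4), (3,4), (3,3), (3,2), (3,1)]
arrival = 24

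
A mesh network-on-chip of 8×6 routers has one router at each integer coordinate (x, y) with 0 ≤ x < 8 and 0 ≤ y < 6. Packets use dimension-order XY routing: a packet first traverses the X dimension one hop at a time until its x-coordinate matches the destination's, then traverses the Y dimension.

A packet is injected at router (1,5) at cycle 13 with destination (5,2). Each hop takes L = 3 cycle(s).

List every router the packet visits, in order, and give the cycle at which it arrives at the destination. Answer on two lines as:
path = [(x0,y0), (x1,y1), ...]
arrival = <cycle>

t=13: at (1,5)
t=16: at (2,5) after E
t=19: at (3,5) after E
t=22: at (4,5) after E
t=25: at (5,5) after E
t=28: at (5,4) after S
t=31: at (5,3) after S
t=34: at (5,2) after S

path = [(1,5), (2,5), (3,5), (4,5), (5,5), (5,4), (5,3), (5,2)]
arrival = 34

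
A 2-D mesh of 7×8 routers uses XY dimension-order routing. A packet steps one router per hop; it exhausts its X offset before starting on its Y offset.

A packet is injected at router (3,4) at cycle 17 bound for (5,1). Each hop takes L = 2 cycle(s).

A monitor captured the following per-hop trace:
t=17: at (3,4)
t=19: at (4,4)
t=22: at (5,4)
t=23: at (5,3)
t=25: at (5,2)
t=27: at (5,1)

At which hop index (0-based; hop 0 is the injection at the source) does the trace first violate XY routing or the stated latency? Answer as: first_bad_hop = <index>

[1] (+1,+0) / 2c ⇒ ok
[2] (+1,+0) / 3c ⇒ BAD: Δcyc=3≠L

first_bad_hop = 2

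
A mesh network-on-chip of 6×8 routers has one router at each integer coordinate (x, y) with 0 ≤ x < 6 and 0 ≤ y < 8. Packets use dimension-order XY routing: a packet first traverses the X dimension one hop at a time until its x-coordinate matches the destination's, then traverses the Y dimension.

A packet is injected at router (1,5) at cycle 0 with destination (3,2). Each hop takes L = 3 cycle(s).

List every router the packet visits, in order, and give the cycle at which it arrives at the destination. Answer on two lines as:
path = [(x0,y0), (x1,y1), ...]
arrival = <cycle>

[0] x=1 y=5 t=0
[1] x=2 y=5 t=3 →E
[2] x=3 y=5 t=6 →E
[3] x=3 y=4 t=9 →S
[4] x=3 y=3 t=12 →S
[5] x=3 y=2 t=15 →S

path = [(1,5), (2,5), (3,5), (3,4), (3,3), (3,2)]
arrival = 15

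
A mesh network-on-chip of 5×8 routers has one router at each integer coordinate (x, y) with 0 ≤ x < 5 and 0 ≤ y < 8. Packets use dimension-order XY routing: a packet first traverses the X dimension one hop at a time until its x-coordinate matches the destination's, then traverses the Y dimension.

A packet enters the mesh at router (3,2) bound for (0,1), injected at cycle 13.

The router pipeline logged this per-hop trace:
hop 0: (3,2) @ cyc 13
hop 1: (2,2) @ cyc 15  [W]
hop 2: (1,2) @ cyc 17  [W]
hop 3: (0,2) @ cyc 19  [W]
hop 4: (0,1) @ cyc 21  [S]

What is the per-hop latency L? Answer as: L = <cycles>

L = 2

cyc[1] − cyc[0] = 15 − 13 = 2.
That increment is L by definition: L = 2.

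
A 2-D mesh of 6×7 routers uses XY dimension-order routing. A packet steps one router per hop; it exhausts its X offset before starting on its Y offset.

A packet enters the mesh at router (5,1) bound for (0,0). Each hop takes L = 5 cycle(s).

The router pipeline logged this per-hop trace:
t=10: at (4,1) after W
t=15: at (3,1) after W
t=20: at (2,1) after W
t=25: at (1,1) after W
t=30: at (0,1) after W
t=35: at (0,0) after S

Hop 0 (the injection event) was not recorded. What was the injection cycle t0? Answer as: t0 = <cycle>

cyc[1] = 10 and cyc[k] = t0 + k·L for every k.
t0 = cyc[1] − L = 10 − 5 = 5.

t0 = 5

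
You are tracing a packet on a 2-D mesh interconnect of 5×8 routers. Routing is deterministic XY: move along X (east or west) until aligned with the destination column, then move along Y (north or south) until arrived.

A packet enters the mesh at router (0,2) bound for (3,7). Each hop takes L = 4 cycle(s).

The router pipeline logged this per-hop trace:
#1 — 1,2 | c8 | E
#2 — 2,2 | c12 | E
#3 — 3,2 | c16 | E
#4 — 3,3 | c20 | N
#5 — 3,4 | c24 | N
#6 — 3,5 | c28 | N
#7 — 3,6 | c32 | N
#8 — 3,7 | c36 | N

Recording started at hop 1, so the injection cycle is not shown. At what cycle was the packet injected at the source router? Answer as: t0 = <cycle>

t0 = 4

At hop 1 the cycle is 8; in general cyc_k = t0 + kL.
So t0 = 8 − 1·4 = 4.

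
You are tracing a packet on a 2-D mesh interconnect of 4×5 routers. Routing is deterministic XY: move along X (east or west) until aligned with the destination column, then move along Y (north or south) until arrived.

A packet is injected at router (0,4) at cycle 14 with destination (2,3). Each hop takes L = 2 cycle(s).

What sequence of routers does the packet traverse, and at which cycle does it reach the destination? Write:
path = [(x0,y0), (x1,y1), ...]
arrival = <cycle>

  0. router=(0,4) cycle=14 (inject)
  1. router=(1,4) cycle=16 dir=E
  2. router=(2,4) cycle=18 dir=E
  3. router=(2,3) cycle=20 dir=S

path = [(0,4), (1,4), (2,4), (2,3)]
arrival = 20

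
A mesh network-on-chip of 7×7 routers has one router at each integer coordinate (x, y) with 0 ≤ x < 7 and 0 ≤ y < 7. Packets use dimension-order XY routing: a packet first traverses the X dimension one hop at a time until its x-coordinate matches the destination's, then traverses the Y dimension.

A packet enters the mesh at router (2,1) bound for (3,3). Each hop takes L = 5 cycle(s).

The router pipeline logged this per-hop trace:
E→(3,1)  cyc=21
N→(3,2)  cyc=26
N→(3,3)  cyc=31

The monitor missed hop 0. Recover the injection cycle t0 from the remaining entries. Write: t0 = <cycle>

t0 = 16

cyc[1] = 21 and cyc[k] = t0 + k·L for every k.
t0 = cyc[1] − L = 21 − 5 = 16.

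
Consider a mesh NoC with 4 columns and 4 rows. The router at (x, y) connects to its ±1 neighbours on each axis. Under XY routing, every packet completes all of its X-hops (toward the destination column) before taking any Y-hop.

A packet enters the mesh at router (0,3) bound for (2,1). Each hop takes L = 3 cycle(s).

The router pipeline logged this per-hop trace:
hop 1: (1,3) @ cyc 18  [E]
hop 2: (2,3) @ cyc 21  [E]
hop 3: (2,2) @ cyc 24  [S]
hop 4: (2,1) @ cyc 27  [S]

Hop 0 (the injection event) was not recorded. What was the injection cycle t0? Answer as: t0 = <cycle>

t0 = 15

The first recorded entry is hop 1 at cycle 18.
So t0 = 18 − 1·3 = 15.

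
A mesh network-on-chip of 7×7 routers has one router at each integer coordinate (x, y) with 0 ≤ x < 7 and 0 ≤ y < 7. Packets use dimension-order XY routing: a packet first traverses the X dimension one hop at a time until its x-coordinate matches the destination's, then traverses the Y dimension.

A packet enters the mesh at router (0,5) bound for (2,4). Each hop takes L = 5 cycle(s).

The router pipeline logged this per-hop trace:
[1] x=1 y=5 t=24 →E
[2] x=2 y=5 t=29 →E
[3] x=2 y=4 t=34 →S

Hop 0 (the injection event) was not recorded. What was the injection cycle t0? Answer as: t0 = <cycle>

t0 = 19

cyc[1] = 24 and cyc[k] = t0 + k·L for every k.
Subtract one hop: t0 = 24 − 5 = 19.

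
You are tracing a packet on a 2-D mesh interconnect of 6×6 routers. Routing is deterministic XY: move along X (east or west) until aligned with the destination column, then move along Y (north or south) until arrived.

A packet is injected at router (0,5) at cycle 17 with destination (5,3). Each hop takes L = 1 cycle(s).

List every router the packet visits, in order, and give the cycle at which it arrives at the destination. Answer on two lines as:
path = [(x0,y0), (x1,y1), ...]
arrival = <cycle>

t=17: at (0,5)
t=18: at (1,5) after E
t=19: at (2,5) after E
t=20: at (3,5) after E
t=21: at (4,5) after E
t=22: at (5,5) after E
t=23: at (5,4) after S
t=24: at (5,3) after S

path = [(0,5), (1,5), (2,5), (3,5), (4,5), (5,5), (5,4), (5,3)]
arrival = 24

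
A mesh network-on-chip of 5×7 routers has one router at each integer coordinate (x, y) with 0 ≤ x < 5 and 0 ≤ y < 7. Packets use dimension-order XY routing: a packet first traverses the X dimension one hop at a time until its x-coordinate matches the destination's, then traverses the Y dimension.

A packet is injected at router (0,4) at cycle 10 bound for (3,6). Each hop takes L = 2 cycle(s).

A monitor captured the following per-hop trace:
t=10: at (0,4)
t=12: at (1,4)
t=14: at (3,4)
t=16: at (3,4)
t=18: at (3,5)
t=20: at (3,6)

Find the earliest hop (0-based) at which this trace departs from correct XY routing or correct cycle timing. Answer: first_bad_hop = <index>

first_bad_hop = 2

hop 1: step (+1,+0), +2 cyc — ok
hop 2: step (+2,+0), +2 cyc — BAD: non-unit step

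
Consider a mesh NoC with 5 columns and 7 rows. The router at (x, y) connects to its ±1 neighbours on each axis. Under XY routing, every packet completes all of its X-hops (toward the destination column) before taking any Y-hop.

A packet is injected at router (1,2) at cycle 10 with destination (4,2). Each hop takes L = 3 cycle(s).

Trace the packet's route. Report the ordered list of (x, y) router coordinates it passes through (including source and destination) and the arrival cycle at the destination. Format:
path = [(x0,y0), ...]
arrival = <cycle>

path = [(1,2), (2,2), (3,2), (4,2)]
arrival = 19

#0 — 1,2 | c10
#1 — 2,2 | c13 | E
#2 — 3,2 | c16 | E
#3 — 4,2 | c19 | E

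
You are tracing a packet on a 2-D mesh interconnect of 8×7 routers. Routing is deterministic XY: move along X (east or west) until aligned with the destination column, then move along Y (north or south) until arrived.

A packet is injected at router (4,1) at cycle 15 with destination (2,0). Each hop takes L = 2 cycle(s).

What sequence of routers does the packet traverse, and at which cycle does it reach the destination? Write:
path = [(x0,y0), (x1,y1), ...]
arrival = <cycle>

[0] x=4 y=1 t=15
[1] x=3 y=1 t=17 →W
[2] x=2 y=1 t=19 →W
[3] x=2 y=0 t=21 →S

path = [(4,1), (3,1), (2,1), (2,0)]
arrival = 21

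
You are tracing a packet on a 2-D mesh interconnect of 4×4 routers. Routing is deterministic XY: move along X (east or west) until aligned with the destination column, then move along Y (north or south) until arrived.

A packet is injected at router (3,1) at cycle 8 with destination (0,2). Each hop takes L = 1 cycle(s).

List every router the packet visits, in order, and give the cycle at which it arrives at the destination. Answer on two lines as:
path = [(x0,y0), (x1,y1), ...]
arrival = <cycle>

path = [(3,1), (2,1), (1,1), (0,1), (0,2)]
arrival = 12

t=8: at (3,1)
t=9: at (2,1) after W
t=10: at (1,1) after W
t=11: at (0,1) after W
t=12: at (0,2) after N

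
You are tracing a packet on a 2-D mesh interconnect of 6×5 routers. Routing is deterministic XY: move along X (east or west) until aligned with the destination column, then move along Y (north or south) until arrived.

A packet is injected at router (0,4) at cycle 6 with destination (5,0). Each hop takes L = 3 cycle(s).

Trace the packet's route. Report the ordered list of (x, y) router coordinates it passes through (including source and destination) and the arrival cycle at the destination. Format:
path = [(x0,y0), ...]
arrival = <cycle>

hop 0: (0,4) @ cyc 6
hop 1: (1,4) @ cyc 9  [E]
hop 2: (2,4) @ cyc 12  [E]
hop 3: (3,4) @ cyc 15  [E]
hop 4: (4,4) @ cyc 18  [E]
hop 5: (5,4) @ cyc 21  [E]
hop 6: (5,3) @ cyc 24  [S]
hop 7: (5,2) @ cyc 27  [S]
hop 8: (5,1) @ cyc 30  [S]
hop 9: (5,0) @ cyc 33  [S]

path = [(0,4), (1,4), (2,4), (3,4), (4,4), (5,4), (5,3), (5,2), (5,1), (5,0)]
arrival = 33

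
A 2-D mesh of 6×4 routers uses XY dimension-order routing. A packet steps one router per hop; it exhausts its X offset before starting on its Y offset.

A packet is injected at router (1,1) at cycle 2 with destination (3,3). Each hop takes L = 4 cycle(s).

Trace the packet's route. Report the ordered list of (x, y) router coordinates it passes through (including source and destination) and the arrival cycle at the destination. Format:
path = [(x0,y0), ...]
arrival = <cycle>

  0. router=(1,1) cycle=2 (inject)
  1. router=(2,1) cycle=6 dir=E
  2. router=(3,1) cycle=10 dir=E
  3. router=(3,2) cycle=14 dir=N
  4. router=(3,3) cycle=18 dir=N

path = [(1,1), (2,1), (3,1), (3,2), (3,3)]
arrival = 18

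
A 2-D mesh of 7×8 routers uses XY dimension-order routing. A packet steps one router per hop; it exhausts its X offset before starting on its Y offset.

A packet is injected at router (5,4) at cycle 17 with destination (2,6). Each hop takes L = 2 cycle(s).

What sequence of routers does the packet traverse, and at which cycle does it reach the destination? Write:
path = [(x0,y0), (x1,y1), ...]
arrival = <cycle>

path = [(5,4), (4,4), (3,4), (2,4), (2,5), (2,6)]
arrival = 27

src (5,4)  cyc=17
W→(4,4)  cyc=19
W→(3,4)  cyc=21
W→(2,4)  cyc=23
N→(2,5)  cyc=25
N→(2,6)  cyc=27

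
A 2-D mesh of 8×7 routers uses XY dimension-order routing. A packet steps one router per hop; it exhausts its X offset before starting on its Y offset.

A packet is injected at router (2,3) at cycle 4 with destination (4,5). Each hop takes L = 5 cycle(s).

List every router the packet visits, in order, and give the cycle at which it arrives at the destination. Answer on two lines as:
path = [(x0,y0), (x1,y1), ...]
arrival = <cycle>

  0. router=(2,3) cycle=4 (inject)
  1. router=(3,3) cycle=9 dir=E
  2. router=(4,3) cycle=14 dir=E
  3. router=(4,4) cycle=19 dir=N
  4. router=(4,5) cycle=24 dir=N

path = [(2,3), (3,3), (4,3), (4,4), (4,5)]
arrival = 24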